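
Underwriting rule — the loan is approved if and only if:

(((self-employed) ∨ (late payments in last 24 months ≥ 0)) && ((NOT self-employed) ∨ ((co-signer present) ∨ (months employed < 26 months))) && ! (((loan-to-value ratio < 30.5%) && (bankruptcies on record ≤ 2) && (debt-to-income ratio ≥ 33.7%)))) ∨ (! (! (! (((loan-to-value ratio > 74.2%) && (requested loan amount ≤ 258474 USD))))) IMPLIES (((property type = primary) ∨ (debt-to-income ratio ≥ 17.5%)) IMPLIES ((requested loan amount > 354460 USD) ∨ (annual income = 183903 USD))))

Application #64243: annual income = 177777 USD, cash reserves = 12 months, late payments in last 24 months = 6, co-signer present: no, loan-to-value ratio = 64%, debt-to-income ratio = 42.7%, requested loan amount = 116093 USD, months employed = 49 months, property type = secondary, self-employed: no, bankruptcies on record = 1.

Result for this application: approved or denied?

Approved

Atomic conditions:
  self-employed: no → false
  late payments in last 24 months ≥ 0: 6 ≥ 0 is true
  NOT self-employed: no → true
  co-signer present: no → false
  months employed < 26 months: 49 < 26 is false
  loan-to-value ratio < 30.5%: 64 < 30.5 is false
  bankruptcies on record ≤ 2: 1 ≤ 2 is true
  debt-to-income ratio ≥ 33.7%: 42.7 ≥ 33.7 is true
  loan-to-value ratio > 74.2%: 64 > 74.2 is false
  requested loan amount ≤ 258474 USD: 116093 ≤ 258474 is true
  property type = primary: secondary == primary is false
  debt-to-income ratio ≥ 17.5%: 42.7 ≥ 17.5 is true
  requested loan amount > 354460 USD: 116093 > 354460 is false
  annual income = 183903 USD: 177777 == 183903 is false
Combine:
[1.1] false OR true = true
[1.2.2] false OR false = false
[1.2] true OR false = true
[1.3.1] false AND true AND true = false
[1.3] NOT false = true
[1] true AND true AND true = true
[2.1.1.1.1] false AND true = false
[2.1.1.1] NOT false = true
[2.1.1] NOT true = false
[2.1] NOT false = true
[2.2.1] false OR true = true
[2.2.2] false OR false = false
[2.2] true → false = false
[2] true → false = false
[root] true OR false = true
Overall: true → approved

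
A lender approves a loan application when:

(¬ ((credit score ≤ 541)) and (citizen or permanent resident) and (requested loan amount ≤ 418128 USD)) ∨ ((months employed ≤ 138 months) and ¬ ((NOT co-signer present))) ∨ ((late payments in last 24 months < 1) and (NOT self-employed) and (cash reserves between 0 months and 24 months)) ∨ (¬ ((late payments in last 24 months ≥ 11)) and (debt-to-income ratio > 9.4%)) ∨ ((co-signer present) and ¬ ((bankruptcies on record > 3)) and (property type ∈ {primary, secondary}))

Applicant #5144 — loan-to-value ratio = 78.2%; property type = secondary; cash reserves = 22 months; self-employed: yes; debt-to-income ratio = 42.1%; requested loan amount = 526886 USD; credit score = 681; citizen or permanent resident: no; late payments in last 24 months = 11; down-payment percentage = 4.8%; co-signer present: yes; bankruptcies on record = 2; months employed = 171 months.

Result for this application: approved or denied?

Atomic conditions:
  credit score ≤ 541: 681 ≤ 541 is false
  citizen or permanent resident: no → false
  requested loan amount ≤ 418128 USD: 526886 ≤ 418128 is false
  months employed ≤ 138 months: 171 ≤ 138 is false
  NOT co-signer present: yes → false
  late payments in last 24 months < 1: 11 < 1 is false
  NOT self-employed: yes → false
  cash reserves between 0 months and 24 months: 22 in [0, 24] is true
  late payments in last 24 months ≥ 11: 11 ≥ 11 is true
  debt-to-income ratio > 9.4%: 42.1 > 9.4 is true
  co-signer present: yes → true
  bankruptcies on record > 3: 2 > 3 is false
  property type ∈ {primary, secondary}: secondary is in the set → true
Combine:
[1.1] NOT false = true
[1] true AND false AND false = false
[2.2] NOT false = true
[2] false AND true = false
[3] false AND false AND true = false
[4.1] NOT true = false
[4] false AND true = false
[5.2] NOT false = true
[5] true AND true AND true = true
[root] false OR false OR false OR false OR true = true
Overall: true → approved

Approved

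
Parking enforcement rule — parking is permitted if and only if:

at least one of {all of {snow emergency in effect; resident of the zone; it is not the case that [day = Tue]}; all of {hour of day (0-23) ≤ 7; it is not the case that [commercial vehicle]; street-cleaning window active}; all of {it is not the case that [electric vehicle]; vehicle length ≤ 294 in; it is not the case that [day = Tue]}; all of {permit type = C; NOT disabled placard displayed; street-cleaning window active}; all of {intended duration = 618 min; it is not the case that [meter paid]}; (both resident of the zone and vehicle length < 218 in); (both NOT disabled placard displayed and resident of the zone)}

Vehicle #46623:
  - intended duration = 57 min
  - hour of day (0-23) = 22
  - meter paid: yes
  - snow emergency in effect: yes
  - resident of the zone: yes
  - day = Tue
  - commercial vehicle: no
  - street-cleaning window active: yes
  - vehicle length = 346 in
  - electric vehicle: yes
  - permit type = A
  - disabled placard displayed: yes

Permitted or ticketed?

Ticketed

Atomic conditions:
  snow emergency in effect: yes → true
  resident of the zone: yes → true
  day = Tue: Tue == Tue is true
  hour of day (0-23) ≤ 7: 22 ≤ 7 is false
  commercial vehicle: no → false
  street-cleaning window active: yes → true
  electric vehicle: yes → true
  vehicle length ≤ 294 in: 346 ≤ 294 is false
  permit type = C: A == C is false
  NOT disabled placard displayed: yes → false
  intended duration = 618 min: 57 == 618 is false
  meter paid: yes → true
  vehicle length < 218 in: 346 < 218 is false
Combine:
[1.3] NOT true = false
[1] true AND true AND false = false
[2.2] NOT false = true
[2] false AND true AND true = false
[3.1] NOT true = false
[3.3] NOT true = false
[3] false AND false AND false = false
[4] false AND false AND true = false
[5.2] NOT true = false
[5] false AND false = false
[6] true AND false = false
[7] false AND true = false
[root] false OR false OR false OR false OR false OR false OR false = false
Overall: false → ticketed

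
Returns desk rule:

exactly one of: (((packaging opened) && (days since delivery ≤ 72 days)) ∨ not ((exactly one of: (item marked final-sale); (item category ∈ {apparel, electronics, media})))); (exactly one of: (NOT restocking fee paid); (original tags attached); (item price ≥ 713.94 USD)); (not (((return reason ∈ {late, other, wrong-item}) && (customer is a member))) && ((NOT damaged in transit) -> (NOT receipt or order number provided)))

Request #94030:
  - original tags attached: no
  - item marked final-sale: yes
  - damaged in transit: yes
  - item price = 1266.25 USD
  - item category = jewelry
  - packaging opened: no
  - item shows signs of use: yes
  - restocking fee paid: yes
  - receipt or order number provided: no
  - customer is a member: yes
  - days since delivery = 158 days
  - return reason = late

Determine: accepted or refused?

Atomic conditions:
  packaging opened: no → false
  days since delivery ≤ 72 days: 158 ≤ 72 is false
  item marked final-sale: yes → true
  item category ∈ {apparel, electronics, media}: jewelry is not in the set → false
  NOT restocking fee paid: yes → false
  original tags attached: no → false
  item price ≥ 713.94 USD: 1266.25 ≥ 713.94 is true
  return reason ∈ {late, other, wrong-item}: late is in the set → true
  customer is a member: yes → true
  NOT damaged in transit: yes → false
  NOT receipt or order number provided: no → true
Combine:
[1.1] false AND false = false
[1.2.1] exactly-one(true, false) = true
[1.2] NOT true = false
[1] false OR false = false
[2] exactly-one(false, false, true) = true
[3.1.1] true AND true = true
[3.1] NOT true = false
[3.2] false → true (antecedent false ⇒ implication holds) = true
[3] false AND true = false
[root] exactly-one(false, true, false) = true
Overall: true → accepted

Accepted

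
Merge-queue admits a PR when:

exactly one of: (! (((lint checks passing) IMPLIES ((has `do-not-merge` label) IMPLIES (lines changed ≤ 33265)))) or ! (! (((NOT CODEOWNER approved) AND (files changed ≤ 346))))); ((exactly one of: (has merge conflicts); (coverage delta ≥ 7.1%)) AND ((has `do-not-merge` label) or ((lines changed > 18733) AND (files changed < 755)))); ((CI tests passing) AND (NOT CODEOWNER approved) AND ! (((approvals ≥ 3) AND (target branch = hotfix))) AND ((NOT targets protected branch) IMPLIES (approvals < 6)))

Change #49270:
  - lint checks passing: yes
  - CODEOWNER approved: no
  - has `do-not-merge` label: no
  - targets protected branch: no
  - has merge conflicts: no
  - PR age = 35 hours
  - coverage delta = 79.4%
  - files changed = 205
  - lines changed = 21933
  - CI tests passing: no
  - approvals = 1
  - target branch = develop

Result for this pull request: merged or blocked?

Blocked

Atomic conditions:
  lint checks passing: yes → true
  has `do-not-merge` label: no → false
  lines changed ≤ 33265: 21933 ≤ 33265 is true
  NOT CODEOWNER approved: no → true
  files changed ≤ 346: 205 ≤ 346 is true
  has merge conflicts: no → false
  coverage delta ≥ 7.1%: 79.4 ≥ 7.1 is true
  lines changed > 18733: 21933 > 18733 is true
  files changed < 755: 205 < 755 is true
  CI tests passing: no → false
  approvals ≥ 3: 1 ≥ 3 is false
  target branch = hotfix: develop == hotfix is false
  NOT targets protected branch: no → true
  approvals < 6: 1 < 6 is true
Combine:
[1.1.1.2] false → true (antecedent false ⇒ implication holds) = true
[1.1.1] true → true = true
[1.1] NOT true = false
[1.2.1.1] true AND true = true
[1.2.1] NOT true = false
[1.2] NOT false = true
[1] false OR true = true
[2.1] exactly-one(false, true) = true
[2.2.2] true AND true = true
[2.2] false OR true = true
[2] true AND true = true
[3.3.1] false AND false = false
[3.3] NOT false = true
[3.4] true → true = true
[3] false AND true AND true AND true = false
[root] exactly-one(true, true, false) = false
Overall: false → blocked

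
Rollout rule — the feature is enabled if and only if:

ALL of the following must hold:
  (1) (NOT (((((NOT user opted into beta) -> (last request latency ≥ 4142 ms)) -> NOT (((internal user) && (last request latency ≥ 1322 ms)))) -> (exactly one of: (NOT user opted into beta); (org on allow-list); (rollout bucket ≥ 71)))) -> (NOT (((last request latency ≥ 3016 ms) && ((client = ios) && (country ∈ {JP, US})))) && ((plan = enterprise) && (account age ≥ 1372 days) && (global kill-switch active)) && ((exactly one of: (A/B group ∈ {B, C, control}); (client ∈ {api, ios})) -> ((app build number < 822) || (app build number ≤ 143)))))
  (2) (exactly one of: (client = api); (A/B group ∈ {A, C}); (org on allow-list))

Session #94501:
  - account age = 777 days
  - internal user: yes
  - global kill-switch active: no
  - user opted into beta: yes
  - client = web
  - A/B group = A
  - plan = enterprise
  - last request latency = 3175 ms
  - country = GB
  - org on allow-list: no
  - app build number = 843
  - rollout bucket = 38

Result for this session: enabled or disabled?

Atomic conditions:
  NOT user opted into beta: yes → false
  last request latency ≥ 4142 ms: 3175 ≥ 4142 is false
  internal user: yes → true
  last request latency ≥ 1322 ms: 3175 ≥ 1322 is true
  org on allow-list: no → false
  rollout bucket ≥ 71: 38 ≥ 71 is false
  last request latency ≥ 3016 ms: 3175 ≥ 3016 is true
  client = ios: web == ios is false
  country ∈ {JP, US}: GB is not in the set → false
  plan = enterprise: enterprise == enterprise is true
  account age ≥ 1372 days: 777 ≥ 1372 is false
  global kill-switch active: no → false
  A/B group ∈ {B, C, control}: A is not in the set → false
  client ∈ {api, ios}: web is not in the set → false
  app build number < 822: 843 < 822 is false
  app build number ≤ 143: 843 ≤ 143 is false
  client = api: web == api is false
  A/B group ∈ {A, C}: A is in the set → true
Combine:
[1.1.1.1.1] false → false (antecedent false ⇒ implication holds) = true
[1.1.1.1.2.1] true AND true = true
[1.1.1.1.2] NOT true = false
[1.1.1.1] true → false = false
[1.1.1.2] exactly-one(false, false, false) = false
[1.1.1] false → false (antecedent false ⇒ implication holds) = true
[1.1] NOT true = false
[1.2.1.1.2] false AND false = false
[1.2.1.1] true AND false = false
[1.2.1] NOT false = true
[1.2.2] true AND false AND false = false
[1.2.3.1] exactly-one(false, false) = false
[1.2.3.2] false OR false = false
[1.2.3] false → false (antecedent false ⇒ implication holds) = true
[1.2] true AND false AND true = false
[1] false → false (antecedent false ⇒ implication holds) = true
[2] exactly-one(false, true, false) = true
[root] true AND true = true
Overall: true → enabled

Enabled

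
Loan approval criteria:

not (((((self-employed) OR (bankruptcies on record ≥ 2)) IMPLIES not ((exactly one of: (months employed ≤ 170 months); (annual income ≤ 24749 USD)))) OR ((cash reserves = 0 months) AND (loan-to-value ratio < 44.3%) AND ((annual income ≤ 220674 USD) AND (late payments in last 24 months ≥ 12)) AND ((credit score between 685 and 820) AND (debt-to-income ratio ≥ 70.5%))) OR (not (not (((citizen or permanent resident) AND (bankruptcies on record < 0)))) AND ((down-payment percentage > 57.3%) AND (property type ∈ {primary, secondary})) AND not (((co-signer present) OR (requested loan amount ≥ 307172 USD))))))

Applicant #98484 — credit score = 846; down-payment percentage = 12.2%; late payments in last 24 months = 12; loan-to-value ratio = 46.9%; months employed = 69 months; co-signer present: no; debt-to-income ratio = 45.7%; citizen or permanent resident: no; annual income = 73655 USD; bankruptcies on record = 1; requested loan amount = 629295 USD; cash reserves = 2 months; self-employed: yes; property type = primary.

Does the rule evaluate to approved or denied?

Atomic conditions:
  self-employed: yes → true
  bankruptcies on record ≥ 2: 1 ≥ 2 is false
  months employed ≤ 170 months: 69 ≤ 170 is true
  annual income ≤ 24749 USD: 73655 ≤ 24749 is false
  cash reserves = 0 months: 2 == 0 is false
  loan-to-value ratio < 44.3%: 46.9 < 44.3 is false
  annual income ≤ 220674 USD: 73655 ≤ 220674 is true
  late payments in last 24 months ≥ 12: 12 ≥ 12 is true
  credit score between 685 and 820: 846 in [685, 820] is false
  debt-to-income ratio ≥ 70.5%: 45.7 ≥ 70.5 is false
  citizen or permanent resident: no → false
  bankruptcies on record < 0: 1 < 0 is false
  down-payment percentage > 57.3%: 12.2 > 57.3 is false
  property type ∈ {primary, secondary}: primary is in the set → true
  co-signer present: no → false
  requested loan amount ≥ 307172 USD: 629295 ≥ 307172 is true
Combine:
[1.1.1] true OR false = true
[1.1.2.1] exactly-one(true, false) = true
[1.1.2] NOT true = false
[1.1] true → false = false
[1.2.3] true AND true = true
[1.2.4] false AND false = false
[1.2] false AND false AND true AND false = false
[1.3.1.1.1] false AND false = false
[1.3.1.1] NOT false = true
[1.3.1] NOT true = false
[1.3.2] false AND true = false
[1.3.3.1] false OR true = true
[1.3.3] NOT true = false
[1.3] false AND false AND false = false
[1] false OR false OR false = false
[root] NOT false = true
Overall: true → approved

Approved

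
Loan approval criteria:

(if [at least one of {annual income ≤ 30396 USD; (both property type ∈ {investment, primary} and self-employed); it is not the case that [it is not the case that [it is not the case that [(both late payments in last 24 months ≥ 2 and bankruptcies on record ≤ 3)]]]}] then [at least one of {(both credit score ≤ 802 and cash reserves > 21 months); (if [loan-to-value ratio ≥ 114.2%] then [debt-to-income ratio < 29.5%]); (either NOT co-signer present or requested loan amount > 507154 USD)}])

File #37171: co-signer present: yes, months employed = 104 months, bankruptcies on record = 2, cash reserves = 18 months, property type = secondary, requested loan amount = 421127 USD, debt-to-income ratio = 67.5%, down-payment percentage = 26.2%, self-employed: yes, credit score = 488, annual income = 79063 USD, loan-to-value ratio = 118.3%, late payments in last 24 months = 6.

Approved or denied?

Atomic conditions:
  annual income ≤ 30396 USD: 79063 ≤ 30396 is false
  property type ∈ {investment, primary}: secondary is not in the set → false
  self-employed: yes → true
  late payments in last 24 months ≥ 2: 6 ≥ 2 is true
  bankruptcies on record ≤ 3: 2 ≤ 3 is true
  credit score ≤ 802: 488 ≤ 802 is true
  cash reserves > 21 months: 18 > 21 is false
  loan-to-value ratio ≥ 114.2%: 118.3 ≥ 114.2 is true
  debt-to-income ratio < 29.5%: 67.5 < 29.5 is false
  NOT co-signer present: yes → false
  requested loan amount > 507154 USD: 421127 > 507154 is false
Combine:
[1.2] false AND true = false
[1.3.1.1.1] true AND true = true
[1.3.1.1] NOT true = false
[1.3.1] NOT false = true
[1.3] NOT true = false
[1] false OR false OR false = false
[2.1] true AND false = false
[2.2] true → false = false
[2.3] false OR false = false
[2] false OR false OR false = false
[root] false → false (antecedent false ⇒ implication holds) = true
Overall: true → approved

Approved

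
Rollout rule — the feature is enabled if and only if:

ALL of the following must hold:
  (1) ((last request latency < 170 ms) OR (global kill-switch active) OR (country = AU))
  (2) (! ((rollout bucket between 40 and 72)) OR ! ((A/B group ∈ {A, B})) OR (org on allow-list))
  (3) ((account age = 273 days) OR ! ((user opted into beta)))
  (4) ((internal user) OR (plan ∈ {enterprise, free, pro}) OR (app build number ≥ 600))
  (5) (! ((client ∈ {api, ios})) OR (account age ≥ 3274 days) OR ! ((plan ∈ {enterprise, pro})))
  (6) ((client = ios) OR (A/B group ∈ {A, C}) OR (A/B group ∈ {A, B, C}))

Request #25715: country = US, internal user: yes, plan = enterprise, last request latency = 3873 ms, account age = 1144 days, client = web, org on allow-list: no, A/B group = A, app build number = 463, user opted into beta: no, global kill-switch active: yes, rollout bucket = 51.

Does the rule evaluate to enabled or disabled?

Disabled

Atomic conditions:
  last request latency < 170 ms: 3873 < 170 is false
  global kill-switch active: yes → true
  country = AU: US == AU is false
  rollout bucket between 40 and 72: 51 in [40, 72] is true
  A/B group ∈ {A, B}: A is in the set → true
  org on allow-list: no → false
  account age = 273 days: 1144 == 273 is false
  user opted into beta: no → false
  internal user: yes → true
  plan ∈ {enterprise, free, pro}: enterprise is in the set → true
  app build number ≥ 600: 463 ≥ 600 is false
  client ∈ {api, ios}: web is not in the set → false
  account age ≥ 3274 days: 1144 ≥ 3274 is false
  plan ∈ {enterprise, pro}: enterprise is in the set → true
  client = ios: web == ios is false
  A/B group ∈ {A, C}: A is in the set → true
  A/B group ∈ {A, B, C}: A is in the set → true
Combine:
[1] false OR true OR false = true
[2.1] NOT true = false
[2.2] NOT true = false
[2] false OR false OR false = false
[3.2] NOT false = true
[3] false OR true = true
[4] true OR true OR false = true
[5.1] NOT false = true
[5.3] NOT true = false
[5] true OR false OR false = true
[6] false OR true OR true = true
[root] true AND false AND true AND true AND true AND true = false
Overall: false → disabled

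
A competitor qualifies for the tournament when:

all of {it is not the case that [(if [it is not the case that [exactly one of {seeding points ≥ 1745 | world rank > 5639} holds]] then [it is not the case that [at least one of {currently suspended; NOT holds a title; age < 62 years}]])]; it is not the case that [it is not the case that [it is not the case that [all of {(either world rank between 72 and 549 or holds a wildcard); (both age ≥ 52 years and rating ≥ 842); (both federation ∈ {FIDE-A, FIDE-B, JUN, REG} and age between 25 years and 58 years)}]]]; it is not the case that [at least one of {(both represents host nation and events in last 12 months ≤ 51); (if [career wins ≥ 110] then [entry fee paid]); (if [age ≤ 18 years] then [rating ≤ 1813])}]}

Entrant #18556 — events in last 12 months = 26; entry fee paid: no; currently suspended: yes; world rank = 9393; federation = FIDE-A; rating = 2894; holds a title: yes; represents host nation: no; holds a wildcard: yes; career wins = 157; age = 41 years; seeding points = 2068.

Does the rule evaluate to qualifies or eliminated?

Eliminated

Atomic conditions:
  seeding points ≥ 1745: 2068 ≥ 1745 is true
  world rank > 5639: 9393 > 5639 is true
  currently suspended: yes → true
  NOT holds a title: yes → false
  age < 62 years: 41 < 62 is true
  world rank between 72 and 549: 9393 in [72, 549] is false
  holds a wildcard: yes → true
  age ≥ 52 years: 41 ≥ 52 is false
  rating ≥ 842: 2894 ≥ 842 is true
  federation ∈ {FIDE-A, FIDE-B, JUN, REG}: FIDE-A is in the set → true
  age between 25 years and 58 years: 41 in [25, 58] is true
  represents host nation: no → false
  events in last 12 months ≤ 51: 26 ≤ 51 is true
  career wins ≥ 110: 157 ≥ 110 is true
  entry fee paid: no → false
  age ≤ 18 years: 41 ≤ 18 is false
  rating ≤ 1813: 2894 ≤ 1813 is false
Combine:
[1.1.1.1] exactly-one(true, true) = false
[1.1.1] NOT false = true
[1.1.2.1] true OR false OR true = true
[1.1.2] NOT true = false
[1.1] true → false = false
[1] NOT false = true
[2.1.1.1.1] false OR true = true
[2.1.1.1.2] false AND true = false
[2.1.1.1.3] true AND true = true
[2.1.1.1] true AND false AND true = false
[2.1.1] NOT false = true
[2.1] NOT true = false
[2] NOT false = true
[3.1.1] false AND true = false
[3.1.2] true → false = false
[3.1.3] false → false (antecedent false ⇒ implication holds) = true
[3.1] false OR false OR true = true
[3] NOT true = false
[root] true AND true AND false = false
Overall: false → eliminated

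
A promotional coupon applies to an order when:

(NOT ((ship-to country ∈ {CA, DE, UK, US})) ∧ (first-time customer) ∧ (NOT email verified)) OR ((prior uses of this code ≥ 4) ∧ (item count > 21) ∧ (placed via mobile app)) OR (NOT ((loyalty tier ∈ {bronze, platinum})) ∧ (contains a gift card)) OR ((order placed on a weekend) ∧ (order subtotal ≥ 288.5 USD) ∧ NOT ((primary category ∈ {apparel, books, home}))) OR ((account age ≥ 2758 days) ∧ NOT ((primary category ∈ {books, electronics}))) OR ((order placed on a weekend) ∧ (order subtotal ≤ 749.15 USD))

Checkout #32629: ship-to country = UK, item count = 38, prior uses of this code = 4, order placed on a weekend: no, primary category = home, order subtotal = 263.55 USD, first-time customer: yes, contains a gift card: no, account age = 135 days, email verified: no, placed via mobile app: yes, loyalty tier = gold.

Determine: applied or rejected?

Applied

Atomic conditions:
  ship-to country ∈ {CA, DE, UK, US}: UK is in the set → true
  first-time customer: yes → true
  NOT email verified: no → true
  prior uses of this code ≥ 4: 4 ≥ 4 is true
  item count > 21: 38 > 21 is true
  placed via mobile app: yes → true
  loyalty tier ∈ {bronze, platinum}: gold is not in the set → false
  contains a gift card: no → false
  order placed on a weekend: no → false
  order subtotal ≥ 288.5 USD: 263.55 ≥ 288.5 is false
  primary category ∈ {apparel, books, home}: home is in the set → true
  account age ≥ 2758 days: 135 ≥ 2758 is false
  primary category ∈ {books, electronics}: home is not in the set → false
  order subtotal ≤ 749.15 USD: 263.55 ≤ 749.15 is true
Combine:
[1.1] NOT true = false
[1] false AND true AND true = false
[2] true AND true AND true = true
[3.1] NOT false = true
[3] true AND false = false
[4.3] NOT true = false
[4] false AND false AND false = false
[5.2] NOT false = true
[5] false AND true = false
[6] false AND true = false
[root] false OR true OR false OR false OR false OR false = true
Overall: true → applied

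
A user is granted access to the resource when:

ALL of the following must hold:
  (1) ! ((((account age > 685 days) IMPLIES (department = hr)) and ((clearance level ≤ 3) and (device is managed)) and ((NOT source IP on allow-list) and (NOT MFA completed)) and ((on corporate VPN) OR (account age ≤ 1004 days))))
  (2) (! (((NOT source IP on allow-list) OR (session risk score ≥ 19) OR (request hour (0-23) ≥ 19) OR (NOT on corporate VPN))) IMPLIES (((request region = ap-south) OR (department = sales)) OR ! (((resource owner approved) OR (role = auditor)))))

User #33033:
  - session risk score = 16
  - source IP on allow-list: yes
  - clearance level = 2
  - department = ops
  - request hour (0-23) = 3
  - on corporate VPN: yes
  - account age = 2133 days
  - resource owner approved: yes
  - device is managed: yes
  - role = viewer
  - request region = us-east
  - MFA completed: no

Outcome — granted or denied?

Atomic conditions:
  account age > 685 days: 2133 > 685 is true
  department = hr: ops == hr is false
  clearance level ≤ 3: 2 ≤ 3 is true
  device is managed: yes → true
  NOT source IP on allow-list: yes → false
  NOT MFA completed: no → true
  on corporate VPN: yes → true
  account age ≤ 1004 days: 2133 ≤ 1004 is false
  session risk score ≥ 19: 16 ≥ 19 is false
  request hour (0-23) ≥ 19: 3 ≥ 19 is false
  NOT on corporate VPN: yes → false
  request region = ap-south: us-east == ap-south is false
  department = sales: ops == sales is false
  resource owner approved: yes → true
  role = auditor: viewer == auditor is false
Combine:
[1.1.1] true → false = false
[1.1.2] true AND true = true
[1.1.3] false AND true = false
[1.1.4] true OR false = true
[1.1] false AND true AND false AND true = false
[1] NOT false = true
[2.1.1] false OR false OR false OR false = false
[2.1] NOT false = true
[2.2.1] false OR false = false
[2.2.2.1] true OR false = true
[2.2.2] NOT true = false
[2.2] false OR false = false
[2] true → false = false
[root] true AND false = false
Overall: false → denied

Denied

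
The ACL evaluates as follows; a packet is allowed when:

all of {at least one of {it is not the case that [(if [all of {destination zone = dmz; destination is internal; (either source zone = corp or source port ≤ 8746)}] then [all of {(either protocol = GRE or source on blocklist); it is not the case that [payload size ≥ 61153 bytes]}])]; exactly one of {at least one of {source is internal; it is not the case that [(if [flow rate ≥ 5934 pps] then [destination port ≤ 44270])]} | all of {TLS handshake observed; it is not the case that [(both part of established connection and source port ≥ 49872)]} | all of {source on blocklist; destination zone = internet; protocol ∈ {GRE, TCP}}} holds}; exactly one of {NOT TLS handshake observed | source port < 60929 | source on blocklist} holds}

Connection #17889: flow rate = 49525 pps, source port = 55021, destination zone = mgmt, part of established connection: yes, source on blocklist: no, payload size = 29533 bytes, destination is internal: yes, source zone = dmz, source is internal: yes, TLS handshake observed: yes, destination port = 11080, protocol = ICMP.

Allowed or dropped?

Atomic conditions:
  destination zone = dmz: mgmt == dmz is false
  destination is internal: yes → true
  source zone = corp: dmz == corp is false
  source port ≤ 8746: 55021 ≤ 8746 is false
  protocol = GRE: ICMP == GRE is false
  source on blocklist: no → false
  payload size ≥ 61153 bytes: 29533 ≥ 61153 is false
  source is internal: yes → true
  flow rate ≥ 5934 pps: 49525 ≥ 5934 is true
  destination port ≤ 44270: 11080 ≤ 44270 is true
  TLS handshake observed: yes → true
  part of established connection: yes → true
  source port ≥ 49872: 55021 ≥ 49872 is true
  destination zone = internet: mgmt == internet is false
  protocol ∈ {GRE, TCP}: ICMP is not in the set → false
  NOT TLS handshake observed: yes → false
  source port < 60929: 55021 < 60929 is true
Combine:
[1.1.1.1.3] false OR false = false
[1.1.1.1] false AND true AND false = false
[1.1.1.2.1] false OR false = false
[1.1.1.2.2] NOT false = true
[1.1.1.2] false AND true = false
[1.1.1] false → false (antecedent false ⇒ implication holds) = true
[1.1] NOT true = false
[1.2.1.2.1] true → true = true
[1.2.1.2] NOT true = false
[1.2.1] true OR false = true
[1.2.2.2.1] true AND true = true
[1.2.2.2] NOT true = false
[1.2.2] true AND false = false
[1.2.3] false AND false AND false = false
[1.2] exactly-one(true, false, false) = true
[1] false OR true = true
[2] exactly-one(false, true, false) = true
[root] true AND true = true
Overall: true → allowed

Allowed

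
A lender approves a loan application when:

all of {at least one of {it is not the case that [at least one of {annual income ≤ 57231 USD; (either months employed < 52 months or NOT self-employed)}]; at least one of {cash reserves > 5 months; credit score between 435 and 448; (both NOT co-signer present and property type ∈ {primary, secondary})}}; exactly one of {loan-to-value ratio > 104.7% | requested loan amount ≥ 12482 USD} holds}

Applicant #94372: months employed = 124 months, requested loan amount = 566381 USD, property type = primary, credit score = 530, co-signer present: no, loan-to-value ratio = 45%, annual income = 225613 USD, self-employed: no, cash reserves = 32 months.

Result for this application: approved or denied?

Approved

Atomic conditions:
  annual income ≤ 57231 USD: 225613 ≤ 57231 is false
  months employed < 52 months: 124 < 52 is false
  NOT self-employed: no → true
  cash reserves > 5 months: 32 > 5 is true
  credit score between 435 and 448: 530 in [435, 448] is false
  NOT co-signer present: no → true
  property type ∈ {primary, secondary}: primary is in the set → true
  loan-to-value ratio > 104.7%: 45 > 104.7 is false
  requested loan amount ≥ 12482 USD: 566381 ≥ 12482 is true
Combine:
[1.1.1.2] false OR true = true
[1.1.1] false OR true = true
[1.1] NOT true = false
[1.2.3] true AND true = true
[1.2] true OR false OR true = true
[1] false OR true = true
[2] exactly-one(false, true) = true
[root] true AND true = true
Overall: true → approved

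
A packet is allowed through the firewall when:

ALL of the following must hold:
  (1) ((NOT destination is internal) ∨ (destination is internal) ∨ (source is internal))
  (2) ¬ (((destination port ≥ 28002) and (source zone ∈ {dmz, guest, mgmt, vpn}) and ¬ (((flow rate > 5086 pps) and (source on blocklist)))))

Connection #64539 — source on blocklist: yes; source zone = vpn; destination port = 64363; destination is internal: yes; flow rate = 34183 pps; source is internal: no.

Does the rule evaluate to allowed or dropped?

Atomic conditions:
  NOT destination is internal: yes → false
  destination is internal: yes → true
  source is internal: no → false
  destination port ≥ 28002: 64363 ≥ 28002 is true
  source zone ∈ {dmz, guest, mgmt, vpn}: vpn is in the set → true
  flow rate > 5086 pps: 34183 > 5086 is true
  source on blocklist: yes → true
Combine:
[1] false OR true OR false = true
[2.1.3.1] true AND true = true
[2.1.3] NOT true = false
[2.1] true AND true AND false = false
[2] NOT false = true
[root] true AND true = true
Overall: true → allowed

Allowed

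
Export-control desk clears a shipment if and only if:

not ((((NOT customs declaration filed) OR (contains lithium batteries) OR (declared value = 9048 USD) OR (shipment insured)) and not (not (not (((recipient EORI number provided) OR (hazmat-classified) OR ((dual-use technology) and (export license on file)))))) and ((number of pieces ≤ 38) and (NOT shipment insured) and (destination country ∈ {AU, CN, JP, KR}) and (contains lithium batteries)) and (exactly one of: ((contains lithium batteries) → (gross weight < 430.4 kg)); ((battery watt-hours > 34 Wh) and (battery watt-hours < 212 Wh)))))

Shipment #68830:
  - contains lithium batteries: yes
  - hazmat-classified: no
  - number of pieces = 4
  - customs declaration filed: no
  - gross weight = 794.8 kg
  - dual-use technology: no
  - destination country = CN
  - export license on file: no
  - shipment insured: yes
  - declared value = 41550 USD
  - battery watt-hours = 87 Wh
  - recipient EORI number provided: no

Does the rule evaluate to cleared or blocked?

Cleared

Atomic conditions:
  NOT customs declaration filed: no → true
  contains lithium batteries: yes → true
  declared value = 9048 USD: 41550 == 9048 is false
  shipment insured: yes → true
  recipient EORI number provided: no → false
  hazmat-classified: no → false
  dual-use technology: no → false
  export license on file: no → false
  number of pieces ≤ 38: 4 ≤ 38 is true
  NOT shipment insured: yes → false
  destination country ∈ {AU, CN, JP, KR}: CN is in the set → true
  gross weight < 430.4 kg: 794.8 < 430.4 is false
  battery watt-hours > 34 Wh: 87 > 34 is true
  battery watt-hours < 212 Wh: 87 < 212 is true
Combine:
[1.1] true OR true OR false OR true = true
[1.2.1.1.1.3] false AND false = false
[1.2.1.1.1] false OR false OR false = false
[1.2.1.1] NOT false = true
[1.2.1] NOT true = false
[1.2] NOT false = true
[1.3] true AND false AND true AND true = false
[1.4.1] true → false = false
[1.4.2] true AND true = true
[1.4] exactly-one(false, true) = true
[1] true AND true AND false AND true = false
[root] NOT false = true
Overall: true → cleared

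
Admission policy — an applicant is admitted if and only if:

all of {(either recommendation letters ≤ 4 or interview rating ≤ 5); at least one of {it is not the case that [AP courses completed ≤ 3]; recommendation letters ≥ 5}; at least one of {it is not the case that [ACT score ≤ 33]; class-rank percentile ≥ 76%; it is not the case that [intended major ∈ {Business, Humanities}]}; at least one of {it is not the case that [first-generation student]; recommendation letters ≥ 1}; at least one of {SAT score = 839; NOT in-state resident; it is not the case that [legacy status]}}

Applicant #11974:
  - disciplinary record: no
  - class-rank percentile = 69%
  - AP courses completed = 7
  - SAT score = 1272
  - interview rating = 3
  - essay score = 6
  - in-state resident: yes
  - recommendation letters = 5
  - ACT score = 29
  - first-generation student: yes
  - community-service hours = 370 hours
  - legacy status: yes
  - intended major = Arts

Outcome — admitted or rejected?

Atomic conditions:
  recommendation letters ≤ 4: 5 ≤ 4 is false
  interview rating ≤ 5: 3 ≤ 5 is true
  AP courses completed ≤ 3: 7 ≤ 3 is false
  recommendation letters ≥ 5: 5 ≥ 5 is true
  ACT score ≤ 33: 29 ≤ 33 is true
  class-rank percentile ≥ 76%: 69 ≥ 76 is false
  intended major ∈ {Business, Humanities}: Arts is not in the set → false
  first-generation student: yes → true
  recommendation letters ≥ 1: 5 ≥ 1 is true
  SAT score = 839: 1272 == 839 is false
  NOT in-state resident: yes → false
  legacy status: yes → true
Combine:
[1] false OR true = true
[2.1] NOT false = true
[2] true OR true = true
[3.1] NOT true = false
[3.3] NOT false = true
[3] false OR false OR true = true
[4.1] NOT true = false
[4] false OR true = true
[5.3] NOT true = false
[5] false OR false OR false = false
[root] true AND true AND true AND true AND false = false
Overall: false → rejected

Rejected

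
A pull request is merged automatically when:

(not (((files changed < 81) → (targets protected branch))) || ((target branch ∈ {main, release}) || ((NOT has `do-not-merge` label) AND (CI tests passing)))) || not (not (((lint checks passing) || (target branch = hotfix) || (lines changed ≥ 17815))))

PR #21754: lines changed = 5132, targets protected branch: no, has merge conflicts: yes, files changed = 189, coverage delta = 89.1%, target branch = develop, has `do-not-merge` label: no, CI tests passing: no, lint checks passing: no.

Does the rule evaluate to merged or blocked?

Blocked

Atomic conditions:
  files changed < 81: 189 < 81 is false
  targets protected branch: no → false
  target branch ∈ {main, release}: develop is not in the set → false
  NOT has `do-not-merge` label: no → true
  CI tests passing: no → false
  lint checks passing: no → false
  target branch = hotfix: develop == hotfix is false
  lines changed ≥ 17815: 5132 ≥ 17815 is false
Combine:
[1.1.1] false → false (antecedent false ⇒ implication holds) = true
[1.1] NOT true = false
[1.2.2] true AND false = false
[1.2] false OR false = false
[1] false OR false = false
[2.1.1] false OR false OR false = false
[2.1] NOT false = true
[2] NOT true = false
[root] false OR false = false
Overall: false → blocked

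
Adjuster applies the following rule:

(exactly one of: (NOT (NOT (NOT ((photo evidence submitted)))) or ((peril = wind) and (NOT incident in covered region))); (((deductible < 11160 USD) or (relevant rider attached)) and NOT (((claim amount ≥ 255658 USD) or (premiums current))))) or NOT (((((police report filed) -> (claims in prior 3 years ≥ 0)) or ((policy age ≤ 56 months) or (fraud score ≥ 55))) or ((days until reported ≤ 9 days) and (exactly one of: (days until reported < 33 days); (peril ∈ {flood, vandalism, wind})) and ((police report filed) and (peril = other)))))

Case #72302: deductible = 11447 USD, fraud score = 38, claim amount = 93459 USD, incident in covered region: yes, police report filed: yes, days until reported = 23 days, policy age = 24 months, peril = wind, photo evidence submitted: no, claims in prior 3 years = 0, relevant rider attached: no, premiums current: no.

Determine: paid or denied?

Paid

Atomic conditions:
  photo evidence submitted: no → false
  peril = wind: wind == wind is true
  NOT incident in covered region: yes → false
  deductible < 11160 USD: 11447 < 11160 is false
  relevant rider attached: no → false
  claim amount ≥ 255658 USD: 93459 ≥ 255658 is false
  premiums current: no → false
  police report filed: yes → true
  claims in prior 3 years ≥ 0: 0 ≥ 0 is true
  policy age ≤ 56 months: 24 ≤ 56 is true
  fraud score ≥ 55: 38 ≥ 55 is false
  days until reported ≤ 9 days: 23 ≤ 9 is false
  days until reported < 33 days: 23 < 33 is true
  peril ∈ {flood, vandalism, wind}: wind is in the set → true
  peril = other: wind == other is false
Combine:
[1.1.1.1.1] NOT false = true
[1.1.1.1] NOT true = false
[1.1.1] NOT false = true
[1.1.2] true AND false = false
[1.1] true OR false = true
[1.2.1] false OR false = false
[1.2.2.1] false OR false = false
[1.2.2] NOT false = true
[1.2] false AND true = false
[1] exactly-one(true, false) = true
[2.1.1.1] true → true = true
[2.1.1.2] true OR false = true
[2.1.1] true OR true = true
[2.1.2.2] exactly-one(true, true) = false
[2.1.2.3] true AND false = false
[2.1.2] false AND false AND false = false
[2.1] true OR false = true
[2] NOT true = false
[root] true OR false = true
Overall: true → paid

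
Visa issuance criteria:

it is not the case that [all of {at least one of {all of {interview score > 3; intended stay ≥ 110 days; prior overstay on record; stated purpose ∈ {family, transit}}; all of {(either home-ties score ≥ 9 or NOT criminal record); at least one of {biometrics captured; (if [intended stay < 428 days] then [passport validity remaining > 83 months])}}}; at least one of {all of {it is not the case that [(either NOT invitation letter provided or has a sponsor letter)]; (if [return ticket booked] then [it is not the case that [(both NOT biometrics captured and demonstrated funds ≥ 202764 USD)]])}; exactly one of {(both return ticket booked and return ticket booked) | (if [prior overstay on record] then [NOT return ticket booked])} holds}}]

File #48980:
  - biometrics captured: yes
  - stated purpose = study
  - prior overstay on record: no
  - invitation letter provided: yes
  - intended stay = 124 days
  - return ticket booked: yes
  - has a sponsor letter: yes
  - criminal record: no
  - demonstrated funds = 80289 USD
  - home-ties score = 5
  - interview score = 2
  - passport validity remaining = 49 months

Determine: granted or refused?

Granted

Atomic conditions:
  interview score > 3: 2 > 3 is false
  intended stay ≥ 110 days: 124 ≥ 110 is true
  prior overstay on record: no → false
  stated purpose ∈ {family, transit}: study is not in the set → false
  home-ties score ≥ 9: 5 ≥ 9 is false
  NOT criminal record: no → true
  biometrics captured: yes → true
  intended stay < 428 days: 124 < 428 is true
  passport validity remaining > 83 months: 49 > 83 is false
  NOT invitation letter provided: yes → false
  has a sponsor letter: yes → true
  return ticket booked: yes → true
  NOT biometrics captured: yes → false
  demonstrated funds ≥ 202764 USD: 80289 ≥ 202764 is false
  NOT return ticket booked: yes → false
Combine:
[1.1.1] false AND true AND false AND false = false
[1.1.2.1] false OR true = true
[1.1.2.2.2] true → false = false
[1.1.2.2] true OR false = true
[1.1.2] true AND true = true
[1.1] false OR true = true
[1.2.1.1.1] false OR true = true
[1.2.1.1] NOT true = false
[1.2.1.2.2.1] false AND false = false
[1.2.1.2.2] NOT false = true
[1.2.1.2] true → true = true
[1.2.1] false AND true = false
[1.2.2.1] true AND true = true
[1.2.2.2] false → false (antecedent false ⇒ implication holds) = true
[1.2.2] exactly-one(true, true) = false
[1.2] false OR false = false
[1] true AND false = false
[root] NOT false = true
Overall: true → granted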